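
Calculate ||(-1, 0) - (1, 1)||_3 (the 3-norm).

(Σ|x_i - y_i|^3)^(1/3) = (|-1 - 1|^3 + |0 - 1|^3)^(1/3)
= (2^3 + 1^3)^(1/3) = (8 + 1)^(1/3) = (9)^(1/3) ≈ 2.0801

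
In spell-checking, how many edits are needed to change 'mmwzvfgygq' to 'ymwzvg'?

Let D[i][j] be the edit distance between the first i characters of 'mmwzvfgygq' and the first j characters of 'ymwzvg', with D[i][0] = i, D[0][j] = j, and D[i][j] = D[i-1][j-1] if the characters match, else 1 + min(D[i-1][j], D[i][j-1], D[i-1][j-1]). Filling the table (rows: prefixes of 'mmwzvfgygq', columns: prefixes of 'ymwzvg'):
     ε  y  m  w  z  v  g
  ε  0  1  2  3  4  5  6
  m  1  1  1  2  3  4  5
  m  2  2  1  2  3  4  5
  w  3  3  2  1  2  3  4
  z  4  4  3  2  1  2  3
  v  5  5  4  3  2  1  2
  f  6  6  5  4  3  2  2
  g  7  7  6  5  4  3  2
  y  8  7  7  6  5  4  3
  g  9  8  8  7  6  5  4
  q 10  9  9  8  7  6  5
The bottom-right entry gives D[10][6] = 5, so no sequence of fewer than 5 edits works. Backtracking through the table gives one optimal edit sequence (5 edits):
  mmwzvfgygq → ymwzvfgygq (sub m→y @1)
  ymwzvfgygq → ymwzvgygq (del f @6)
  ymwzvgygq → ymwzvygq (del g @6)
  ymwzvygq → ymwzvgq (del y @6)
  ymwzvgq → ymwzvg (del q @7)
Edit distance = 5.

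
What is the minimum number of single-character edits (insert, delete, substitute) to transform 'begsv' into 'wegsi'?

Let D[i][j] be the edit distance between the first i characters of 'begsv' and the first j characters of 'wegsi', with D[i][0] = i, D[0][j] = j, and D[i][j] = D[i-1][j-1] if the characters match, else 1 + min(D[i-1][j], D[i][j-1], D[i-1][j-1]). Filling the table (rows: prefixes of 'begsv', columns: prefixes of 'wegsi'):
     ε  w  e  g  s  i
  ε  0  1  2  3  4  5
  b  1  1  2  3  4  5
  e  2  2  1  2  3  4
  g  3  3  2  1  2  3
  s  4  4  3  2  1  2
  v  5  5  4  3  2  2
The bottom-right entry gives D[5][5] = 2, so no sequence of fewer than 2 edits works. Backtracking through the table gives one optimal edit sequence (2 edits):
  begsv → wegsv (sub b→w @1)
  wegsv → wegsi (sub v→i @5)
Edit distance = 2.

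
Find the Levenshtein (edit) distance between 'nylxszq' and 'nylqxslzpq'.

Let D[i][j] be the edit distance between the first i characters of 'nylxszq' and the first j characters of 'nylqxslzpq', with D[i][0] = i, D[0][j] = j, and D[i][j] = D[i-1][j-1] if the characters match, else 1 + min(D[i-1][j], D[i][j-1], D[i-1][j-1]). Filling the table (rows: prefixes of 'nylxszq', columns: prefixes of 'nylqxslzpq'):
     ε  n  y  l  q  x  s  l  z  p  q
  ε  0  1  2  3  4  5  6  7  8  9 10
  n  1  0  1  2  3  4  5  6  7  8  9
  y  2  1  0  1  2  3  4  5  6  7  8
  l  3  2  1  0  1  2  3  4  5  6  7
  x  4  3  2  1  1  1  2  3  4  5  6
  s  5  4  3  2  2  2  1  2  3  4  5
  z  6  5  4  3  3  3  2  2  2  3  4
  q  7  6  5  4  3  4  3  3  3  3  3
The bottom-right entry gives D[7][10] = 3, so no sequence of fewer than 3 edits works. Backtracking through the table gives one optimal edit sequence (3 edits):
  nylxszq → nylqxszq (ins q @4)
  nylqxszq → nylqxslzq (ins l @7)
  nylqxslzq → nylqxslzpq (ins p @9)
Edit distance = 3.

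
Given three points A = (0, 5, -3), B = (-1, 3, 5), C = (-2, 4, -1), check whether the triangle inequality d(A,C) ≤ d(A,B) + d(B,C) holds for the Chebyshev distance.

d(A,B) = max(1, 2, 8) = 8, d(B,C) = max(1, 1, 6) = 6, d(A,C) = max(2, 1, 2) = 2.
d(A,C) = 2 ≤ 8 + 6 = 14. Triangle inequality is satisfied.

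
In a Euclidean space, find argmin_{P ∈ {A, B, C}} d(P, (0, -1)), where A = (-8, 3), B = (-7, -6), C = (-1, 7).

Distances: d(A) ≈ 8.9443, d(B) ≈ 8.6023, d(C) ≈ 8.0623. Nearest: C = (-1, 7) with distance 8.0623.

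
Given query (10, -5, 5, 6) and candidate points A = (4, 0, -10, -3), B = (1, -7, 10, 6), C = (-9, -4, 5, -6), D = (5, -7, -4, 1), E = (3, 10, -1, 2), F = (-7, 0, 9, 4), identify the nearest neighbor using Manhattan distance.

Distances: d(A) = 35, d(B) = 16, d(C) = 32, d(D) = 21, d(E) = 32, d(F) = 28. Nearest: B = (1, -7, 10, 6) with distance 16.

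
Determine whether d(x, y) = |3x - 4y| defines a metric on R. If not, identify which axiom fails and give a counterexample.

No. d fails symmetry: d(4, 1) = |3·4 - 4·1| = |8| = 8, but d(1, 4) = |3·1 - 4·4| = |-13| = 13. Since 8 ≠ 13, d(x,y) ≠ d(y,x) in general.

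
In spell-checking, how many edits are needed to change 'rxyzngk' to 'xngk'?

Let D[i][j] be the edit distance between the first i characters of 'rxyzngk' and the first j characters of 'xngk', with D[i][0] = i, D[0][j] = j, and D[i][j] = D[i-1][j-1] if the characters match, else 1 + min(D[i-1][j], D[i][j-1], D[i-1][j-1]). Filling the table (rows: prefixes of 'rxyzngk', columns: prefixes of 'xngk'):
     ε  x  n  g  k
  ε  0  1  2  3  4
  r  1  1  2  3  4
  x  2  1  2  3  4
  y  3  2  2  3  4
  z  4  3  3  3  4
  n  5  4  3  4  4
  g  6  5  4  3  4
  k  7  6  5  4  3
The bottom-right entry gives D[7][4] = 3, so no sequence of fewer than 3 edits works. Backtracking through the table gives one optimal edit sequence (3 edits):
  rxyzngk → xyzngk (del r @1)
  xyzngk → xzngk (del y @2)
  xzngk → xngk (del z @2)
Edit distance = 3.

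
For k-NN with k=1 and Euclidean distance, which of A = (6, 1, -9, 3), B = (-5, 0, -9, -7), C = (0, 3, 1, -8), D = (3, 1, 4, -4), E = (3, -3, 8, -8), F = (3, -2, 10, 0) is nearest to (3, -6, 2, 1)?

Distances: d(A) ≈ 13.5277, d(B) ≈ 16.8819, d(C) ≈ 13.1149, d(D) ≈ 8.8318, d(E) ≈ 11.225, d(F) = 9. Nearest: D = (3, 1, 4, -4) with distance 8.8318.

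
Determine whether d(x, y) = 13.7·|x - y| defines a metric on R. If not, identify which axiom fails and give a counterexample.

Yes. Since |x - y| is a metric on R and 13.7 > 0, the positive scalar multiple 13.7·|x - y| is also a metric: scaling by a positive constant preserves non-negativity, identity (d=0 ⟺ |x-y|=0 ⟺ x=y), symmetry, and the triangle inequality.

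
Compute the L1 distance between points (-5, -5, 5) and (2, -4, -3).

Σ|x_i - y_i| = |-5 - 2| + |-5 - (-4)| + |5 - (-3)| = 7 + 1 + 8 = 16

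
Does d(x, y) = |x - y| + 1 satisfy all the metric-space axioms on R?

No. d fails identity of indiscernibles (specifically d(x,x) = 0): d(1, 1) = |1 - 1| + 1 = 0 + 1 = 1 ≠ 0.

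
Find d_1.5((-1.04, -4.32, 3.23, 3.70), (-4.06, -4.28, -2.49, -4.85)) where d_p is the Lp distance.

(Σ|x_i - y_i|^1.5)^(1/1.5) = (|-1.04 - (-4.06)|^1.5 + |-4.32 - (-4.28)|^1.5 + |3.23 - (-2.49)|^1.5 + |3.7 - (-4.85)|^1.5)^(1/1.5)
= (3.02^1.5 + 0.04^1.5 + 5.72^1.5 + 8.55^1.5)^(1/1.5) ≈ (5.2482 + 0.008 + 13.6803 + 25.0005)^(1/1.5) = (43.937)^(1/1.5) ≈ 12.4515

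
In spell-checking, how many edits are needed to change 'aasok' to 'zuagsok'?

Let D[i][j] be the edit distance between the first i characters of 'aasok' and the first j characters of 'zuagsok', with D[i][0] = i, D[0][j] = j, and D[i][j] = D[i-1][j-1] if the characters match, else 1 + min(D[i-1][j], D[i][j-1], D[i-1][j-1]). Filling the table (rows: prefixes of 'aasok', columns: prefixes of 'zuagsok'):
     ε  z  u  a  g  s  o  k
  ε  0  1  2  3  4  5  6  7
  a  1  1  2  2  3  4  5  6
  a  2  2  2  2  3  4  5  6
  s  3  3  3  3  3  3  4  5
  o  4  4  4  4  4  4  3  4
  k  5  5  5  5  5  5  4  3
The bottom-right entry gives D[5][7] = 3, so no sequence of fewer than 3 edits works. Backtracking through the table gives one optimal edit sequence (3 edits):
  aasok → zaasok (ins z @1)
  zaasok → zuaasok (ins u @2)
  zuaasok → zuagsok (sub a→g @4)
Edit distance = 3.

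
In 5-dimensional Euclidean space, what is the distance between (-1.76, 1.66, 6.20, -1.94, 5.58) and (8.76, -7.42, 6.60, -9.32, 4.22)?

√(Σ(x_i - y_i)²) = √((-1.76 - 8.76)² + (1.66 - (-7.42))² + (6.2 - 6.6)² + (-1.94 - (-9.32))² + (5.58 - 4.22)²)
= √((-10.52)² + 9.08² + (-0.4)² + 7.38² + 1.36²) = √(110.6704 + 82.4464 + 0.16 + 54.4644 + 1.8496) = √249.5908 ≈ 15.7984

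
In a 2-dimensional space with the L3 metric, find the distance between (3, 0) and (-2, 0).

(Σ|x_i - y_i|^3)^(1/3) = (|3 - (-2)|^3 + |0 - 0|^3)^(1/3)
= (5^3 + 0^3)^(1/3) = (125 + 0)^(1/3) = (125)^(1/3) = 5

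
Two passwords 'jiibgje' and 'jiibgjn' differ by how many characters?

Differing positions: 7. Hamming distance = 1.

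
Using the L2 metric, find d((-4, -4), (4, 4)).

√(Σ(x_i - y_i)²) = √((-4 - 4)² + (-4 - 4)²)
= √((-8)² + (-8)²) = √(64 + 64) = √128 ≈ 11.3137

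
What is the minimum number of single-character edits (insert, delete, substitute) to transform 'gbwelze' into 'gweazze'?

Let D[i][j] be the edit distance between the first i characters of 'gbwelze' and the first j characters of 'gweazze', with D[i][0] = i, D[0][j] = j, and D[i][j] = D[i-1][j-1] if the characters match, else 1 + min(D[i-1][j], D[i][j-1], D[i-1][j-1]). Filling the table (rows: prefixes of 'gbwelze', columns: prefixes of 'gweazze'):
     ε  g  w  e  a  z  z  e
  ε  0  1  2  3  4  5  6  7
  g  1  0  1  2  3  4  5  6
  b  2  1  1  2  3  4  5  6
  w  3  2  1  2  3  4  5  6
  e  4  3  2  1  2  3  4  5
  l  5  4  3  2  2  3  4  5
  z  6  5  4  3  3  2  3  4
  e  7  6  5  4  4  3  3  3
The bottom-right entry gives D[7][7] = 3, so no sequence of fewer than 3 edits works. Backtracking through the table gives one optimal edit sequence (3 edits):
  gbwelze → gwelze (del b @2)
  gwelze → gwealze (ins a @4)
  gwealze → gweazze (sub l→z @5)
Edit distance = 3.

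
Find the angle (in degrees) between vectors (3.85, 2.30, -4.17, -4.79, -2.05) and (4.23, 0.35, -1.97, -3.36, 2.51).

With u = (3.85, 2.30, -4.17, -4.79, -2.05), v = (4.23, 0.35, -1.97, -3.36, 2.51):
u·v = 3.85·4.23 + 2.3·0.35 + (-4.17)·(-1.97) + (-4.79)·(-3.36) + (-2.05)·2.51 = 16.2855 + 0.805 + 8.2149 + 16.0944 + (-5.1455) = 36.2543.
|u| = √(3.85² + 2.3² + (-4.17)² + (-4.79)² + (-2.05)²) = √(14.8225 + 5.29 + 17.3889 + 22.9441 + 4.2025) = √64.648, |v| = √(4.23² + 0.35² + (-1.97)² + (-3.36)² + 2.51²) = √(17.8929 + 0.1225 + 3.8809 + 11.2896 + 6.3001) = √39.486.
cos θ = (u·v)/(|u||v|) = 36.2543/(√64.648·√39.486) ≈ 0.717564
θ = arccos(0.717564) ≈ 44.15°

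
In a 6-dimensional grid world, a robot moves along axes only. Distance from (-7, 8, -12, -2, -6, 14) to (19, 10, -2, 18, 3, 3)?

Σ|x_i - y_i| = |-7 - 19| + |8 - 10| + |-12 - (-2)| + |-2 - 18| + |-6 - 3| + |14 - 3| = 26 + 2 + 10 + 20 + 9 + 11 = 78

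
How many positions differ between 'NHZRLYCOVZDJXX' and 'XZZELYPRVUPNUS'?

Differing positions: 1, 2, 4, 7, 8, 10, 11, 12, 13, 14. Hamming distance = 10.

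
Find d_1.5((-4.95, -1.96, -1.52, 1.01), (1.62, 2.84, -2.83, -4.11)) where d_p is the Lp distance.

(Σ|x_i - y_i|^1.5)^(1/1.5) = (|-4.95 - 1.62|^1.5 + |-1.96 - 2.84|^1.5 + |-1.52 - (-2.83)|^1.5 + |1.01 - (-4.11)|^1.5)^(1/1.5)
= (6.57^1.5 + 4.8^1.5 + 1.31^1.5 + 5.12^1.5)^(1/1.5) ≈ (16.8402 + 10.5163 + 1.4994 + 11.5852)^(1/1.5) = (40.4411)^(1/1.5) ≈ 11.7819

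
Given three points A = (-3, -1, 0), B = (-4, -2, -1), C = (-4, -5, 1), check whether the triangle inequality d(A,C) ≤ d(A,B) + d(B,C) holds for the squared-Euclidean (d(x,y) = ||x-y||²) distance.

d(A,B) = 1² + 1² + 1² = 3, d(B,C) = 0² + 3² + 2² = 13, d(A,C) = 1² + 4² + 1² = 18.
d(A,C) = 18 > 3 + 13 = 16. Triangle inequality is VIOLATED. (Squared-Euclidean is not a metric — this is a counterexample.)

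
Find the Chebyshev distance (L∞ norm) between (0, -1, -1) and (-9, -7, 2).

max(|x_i - y_i|) = max(|0 - (-9)|, |-1 - (-7)|, |-1 - 2|) = max(9, 6, 3) = 9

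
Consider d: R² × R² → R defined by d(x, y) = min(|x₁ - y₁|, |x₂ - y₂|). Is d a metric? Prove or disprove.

No. d fails identity of indiscernibles: take x = (-3, 0) and y = (-3, 8). Then d(x,y) = min(|-3 - (-3)|, |0 - 8|) = min(0, 8) = 0, yet x ≠ y.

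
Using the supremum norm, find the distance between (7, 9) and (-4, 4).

max(|x_i - y_i|) = max(|7 - (-4)|, |9 - 4|) = max(11, 5) = 11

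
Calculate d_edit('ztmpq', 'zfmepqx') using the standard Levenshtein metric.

Let D[i][j] be the edit distance between the first i characters of 'ztmpq' and the first j characters of 'zfmepqx', with D[i][0] = i, D[0][j] = j, and D[i][j] = D[i-1][j-1] if the characters match, else 1 + min(D[i-1][j], D[i][j-1], D[i-1][j-1]). Filling the table (rows: prefixes of 'ztmpq', columns: prefixes of 'zfmepqx'):
     ε  z  f  m  e  p  q  x
  ε  0  1  2  3  4  5  6  7
  z  1  0  1  2  3  4  5  6
  t  2  1  1  2  3  4  5  6
  m  3  2  2  1  2  3  4  5
  p  4  3  3  2  2  2  3  4
  q  5  4  4  3  3  3  2  3
The bottom-right entry gives D[5][7] = 3, so no sequence of fewer than 3 edits works. Backtracking through the table gives one optimal edit sequence (3 edits):
  ztmpq → zfmpq (sub t→f @2)
  zfmpq → zfmepq (ins e @4)
  zfmepq → zfmepqx (ins x @7)
Edit distance = 3.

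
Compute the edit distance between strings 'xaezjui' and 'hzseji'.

Let D[i][j] be the edit distance between the first i characters of 'xaezjui' and the first j characters of 'hzseji', with D[i][0] = i, D[0][j] = j, and D[i][j] = D[i-1][j-1] if the characters match, else 1 + min(D[i-1][j], D[i][j-1], D[i-1][j-1]). Filling the table (rows: prefixes of 'xaezjui', columns: prefixes of 'hzseji'):
     ε  h  z  s  e  j  i
  ε  0  1  2  3  4  5  6
  x  1  1  2  3  4  5  6
  a  2  2  2  3  4  5  6
  e  3  3  3  3  3  4  5
  z  4  4  3  4  4  4  5
  j  5  5  4  4  5  4  5
  u  6  6  5  5  5  5  5
  i  7  7  6  6  6  6  5
The bottom-right entry gives D[7][6] = 5, so no sequence of fewer than 5 edits works. Backtracking through the table gives one optimal edit sequence (5 edits):
  xaezjui → haezjui (sub x→h @1)
  haezjui → hzezjui (sub a→z @2)
  hzezjui → hzszjui (sub e→s @3)
  hzszjui → hzsejui (sub z→e @4)
  hzsejui → hzseji (del u @6)
Edit distance = 5.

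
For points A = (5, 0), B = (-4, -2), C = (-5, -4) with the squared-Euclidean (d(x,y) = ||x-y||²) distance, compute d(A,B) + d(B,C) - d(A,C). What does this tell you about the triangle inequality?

d(A,B) = 9² + 2² = 85, d(B,C) = 1² + 2² = 5, d(A,C) = 10² + 4² = 116.
d(A,B) + d(B,C) - d(A,C) = 85 + 5 - 116 = 90 - 116 = -26. This is < 0, so the triangle inequality FAILS for these points (squared-Euclidean is not a metric).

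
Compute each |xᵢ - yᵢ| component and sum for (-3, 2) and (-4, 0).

Σ|x_i - y_i| = |-3 - (-4)| + |2 - 0| = 1 + 2 = 3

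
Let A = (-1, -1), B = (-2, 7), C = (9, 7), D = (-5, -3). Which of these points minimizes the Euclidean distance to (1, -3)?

Distances: d(A) ≈ 2.8284, d(B) ≈ 10.4403, d(C) ≈ 12.8062, d(D) = 6. Nearest: A = (-1, -1) with distance 2.8284.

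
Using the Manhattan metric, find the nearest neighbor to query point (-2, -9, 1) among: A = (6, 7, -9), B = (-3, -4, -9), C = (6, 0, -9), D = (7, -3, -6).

Distances: d(A) = 34, d(B) = 16, d(C) = 27, d(D) = 22. Nearest: B = (-3, -4, -9) with distance 16.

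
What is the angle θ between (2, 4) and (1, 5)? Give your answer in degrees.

With u = (2, 4), v = (1, 5):
u·v = 2·1 + 4·5 = 2 + 20 = 22.
|u| = √(2² + 4²) = √20, |v| = √(1² + 5²) = √26, so |u||v| = √(20·26) = √520.
cos θ = (u·v)/(|u||v|) = 22/√520 ≈ 0.964764
θ = arccos(0.964764) ≈ 15.26°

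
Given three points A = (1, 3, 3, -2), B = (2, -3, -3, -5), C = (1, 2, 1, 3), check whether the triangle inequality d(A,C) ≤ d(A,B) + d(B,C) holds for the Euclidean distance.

d(A,B) = √(1² + 6² + 6² + 3²) = √82 ≈ 9.0554, d(B,C) = √(1² + 5² + 4² + 8²) = √106 ≈ 10.2956, d(A,C) = √(0² + 1² + 2² + 5²) = √30 ≈ 5.4772.
d(A,C) ≈ 5.4772 ≤ 9.0554 + 10.2956 = 19.351. Triangle inequality is satisfied.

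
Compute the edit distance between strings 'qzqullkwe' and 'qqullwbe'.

Let D[i][j] be the edit distance between the first i characters of 'qzqullkwe' and the first j characters of 'qqullwbe', with D[i][0] = i, D[0][j] = j, and D[i][j] = D[i-1][j-1] if the characters match, else 1 + min(D[i-1][j], D[i][j-1], D[i-1][j-1]). Filling the table (rows: prefixes of 'qzqullkwe', columns: prefixes of 'qqullwbe'):
     ε  q  q  u  l  l  w  b  e
  ε  0  1  2  3  4  5  6  7  8
  q  1  0  1  2  3  4  5  6  7
  z  2  1  1  2  3  4  5  6  7
  q  3  2  1  2  3  4  5  6  7
  u  4  3  2  1  2  3  4  5  6
  l  5  4  3  2  1  2  3  4  5
  l  6  5  4  3  2  1  2  3  4
  k  7  6  5  4  3  2  2  3  4
  w  8  7  6  5  4  3  2  3  4
  e  9  8  7  6  5  4  3  3  3
The bottom-right entry gives D[9][8] = 3, so no sequence of fewer than 3 edits works. Backtracking through the table gives one optimal edit sequence (3 edits):
  qzqullkwe → qqullkwe (del z @2)
  qqullkwe → qqullwwe (sub k→w @6)
  qqullwwe → qqullwbe (sub w→b @7)
Edit distance = 3.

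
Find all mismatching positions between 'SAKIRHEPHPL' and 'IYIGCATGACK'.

Differing positions: 1, 2, 3, 4, 5, 6, 7, 8, 9, 10, 11. Hamming distance = 11.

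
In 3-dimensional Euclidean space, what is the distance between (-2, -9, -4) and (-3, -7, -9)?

√(Σ(x_i - y_i)²) = √((-2 - (-3))² + (-9 - (-7))² + (-4 - (-9))²)
= √(1² + (-2)² + 5²) = √(1 + 4 + 25) = √30 ≈ 5.4772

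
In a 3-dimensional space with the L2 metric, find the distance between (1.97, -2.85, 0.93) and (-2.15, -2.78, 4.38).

(Σ|x_i - y_i|^2)^(1/2) = (|1.97 - (-2.15)|^2 + |-2.85 - (-2.78)|^2 + |0.93 - 4.38|^2)^(1/2)
= (4.12^2 + 0.07^2 + 3.45^2)^(1/2) = (16.9744 + 0.0049 + 11.9025)^(1/2) = (28.8818)^(1/2) ≈ 5.3742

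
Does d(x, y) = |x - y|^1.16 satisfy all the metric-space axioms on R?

No. d(x,y) = |x-y|^1.16 fails the triangle inequality since p = 1.16 > 1. Counterexample: x = -1, y = 9, z = 19. d(x,z) = |-1 - 19|^1.16 = 20^1.16 ≈ 32.2994, but d(x,y) + d(y,z) = 10^1.16 + 10^1.16 ≈ 14.4544 + 14.4544 = 28.9088. Since 32.2994 > 28.9088, the triangle inequality is violated.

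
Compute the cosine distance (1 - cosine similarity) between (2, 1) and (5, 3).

With u = (2, 1), v = (5, 3):
u·v = 2·5 + 1·3 = 10 + 3 = 13.
|u| = √(2² + 1²) = √5, |v| = √(5² + 3²) = √34, so |u||v| = √(5·34) = √170.
cos θ = (u·v)/(|u||v|) = 13/√170 ≈ 0.9971
Cosine distance = 1 - cos θ ≈ 1 - 0.9971 = 0.0029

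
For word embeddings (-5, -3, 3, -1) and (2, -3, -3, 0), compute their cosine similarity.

With u = (-5, -3, 3, -1), v = (2, -3, -3, 0):
u·v = (-5)·2 + (-3)·(-3) + 3·(-3) + (-1)·0 = (-10) + 9 + (-9) + 0 = -10.
|u| = √((-5)² + (-3)² + 3² + (-1)²) = √44, |v| = √(2² + (-3)² + (-3)² + 0²) = √22, so |u||v| = √(44·22) = √968.
cos θ = (u·v)/(|u||v|) = -10/√968 ≈ -0.3214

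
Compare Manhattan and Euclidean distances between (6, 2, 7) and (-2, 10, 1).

L1 = |6 - (-2)| + |2 - 10| + |7 - 1| = 8 + 8 + 6 = 22
L2 = √(8² + 8² + 6²) = √164 ≈ 12.8062
L1 ≥ L2 always (equality iff movement is along one axis); L1 > L2 here.
Ratio L1/L2 = 22/√164 ≈ 1.7179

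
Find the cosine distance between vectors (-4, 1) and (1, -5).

With u = (-4, 1), v = (1, -5):
u·v = (-4)·1 + 1·(-5) = (-4) + (-5) = -9.
|u| = √((-4)² + 1²) = √17, |v| = √(1² + (-5)²) = √26, so |u||v| = √(17·26) = √442.
cos θ = (u·v)/(|u||v|) = -9/√442 ≈ -0.4281
Cosine distance = 1 - cos θ ≈ 1 - (-0.4281) = 1.4281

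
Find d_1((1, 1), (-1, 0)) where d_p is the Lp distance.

Σ|x_i - y_i| = |1 - (-1)| + |1 - 0| = 2 + 1 = 3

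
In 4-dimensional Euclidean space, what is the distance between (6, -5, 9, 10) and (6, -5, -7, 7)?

√(Σ(x_i - y_i)²) = √((6 - 6)² + (-5 - (-5))² + (9 - (-7))² + (10 - 7)²)
= √(0² + 0² + 16² + 3²) = √(0 + 0 + 256 + 9) = √265 ≈ 16.2788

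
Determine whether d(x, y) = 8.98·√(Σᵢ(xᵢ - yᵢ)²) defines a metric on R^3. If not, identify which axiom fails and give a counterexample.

Yes. The L2 (Euclidean) norm induces a metric on R^3, and multiplying a metric by a positive constant 8.98 > 0 preserves all four axioms: non-negativity (8.98·||x-y|| ≥ 0), identity (8.98·||x-y|| = 0 ⟺ ||x-y|| = 0 ⟺ x = y), symmetry (||x-y|| = ||y-x||), and the triangle inequality (8.98·||x-z|| ≤ 8.98·||x-y|| + 8.98·||y-z||). So d is a metric.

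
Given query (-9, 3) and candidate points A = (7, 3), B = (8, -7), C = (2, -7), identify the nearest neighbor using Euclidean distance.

Distances: d(A) = 16, d(B) ≈ 19.7231, d(C) ≈ 14.8661. Nearest: C = (2, -7) with distance 14.8661.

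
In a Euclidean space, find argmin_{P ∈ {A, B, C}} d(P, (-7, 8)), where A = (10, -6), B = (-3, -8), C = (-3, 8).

Distances: d(A) ≈ 22.0227, d(B) ≈ 16.4924, d(C) = 4. Nearest: C = (-3, 8) with distance 4.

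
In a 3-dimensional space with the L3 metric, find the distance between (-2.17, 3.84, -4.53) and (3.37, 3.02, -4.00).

(Σ|x_i - y_i|^3)^(1/3) = (|-2.17 - 3.37|^3 + |3.84 - 3.02|^3 + |-4.53 - (-4)|^3)^(1/3)
= (5.54^3 + 0.82^3 + 0.53^3)^(1/3) ≈ (170.0315 + 0.5514 + 0.1489)^(1/3) = (170.7318)^(1/3) ≈ 5.5476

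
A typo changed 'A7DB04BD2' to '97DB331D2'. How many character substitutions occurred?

Differing positions: 1, 5, 6, 7. Hamming distance = 4.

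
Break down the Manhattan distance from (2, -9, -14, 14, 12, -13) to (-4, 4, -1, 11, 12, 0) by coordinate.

Σ|x_i - y_i| = |2 - (-4)| + |-9 - 4| + |-14 - (-1)| + |14 - 11| + |12 - 12| + |-13 - 0| = 6 + 13 + 13 + 3 + 0 + 13 = 48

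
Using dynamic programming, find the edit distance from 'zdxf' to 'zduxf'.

Let D[i][j] be the edit distance between the first i characters of 'zdxf' and the first j characters of 'zduxf', with D[i][0] = i, D[0][j] = j, and D[i][j] = D[i-1][j-1] if the characters match, else 1 + min(D[i-1][j], D[i][j-1], D[i-1][j-1]). Filling the table (rows: prefixes of 'zdxf', columns: prefixes of 'zduxf'):
     ε  z  d  u  x  f
  ε  0  1  2  3  4  5
  z  1  0  1  2  3  4
  d  2  1  0  1  2  3
  x  3  2  1  1  1  2
  f  4  3  2  2  2  1
The bottom-right entry gives D[4][5] = 1, so no sequence of fewer than 1 edit works. Backtracking through the table gives one optimal edit sequence (1 edit):
  zdxf → zduxf (ins u @3)
Edit distance = 1.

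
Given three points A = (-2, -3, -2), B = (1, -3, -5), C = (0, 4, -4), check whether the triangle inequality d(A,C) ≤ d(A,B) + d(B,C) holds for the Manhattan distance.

d(A,B) = 3 + 0 + 3 = 6, d(B,C) = 1 + 7 + 1 = 9, d(A,C) = 2 + 7 + 2 = 11.
d(A,C) = 11 ≤ 6 + 9 = 15. Triangle inequality is satisfied.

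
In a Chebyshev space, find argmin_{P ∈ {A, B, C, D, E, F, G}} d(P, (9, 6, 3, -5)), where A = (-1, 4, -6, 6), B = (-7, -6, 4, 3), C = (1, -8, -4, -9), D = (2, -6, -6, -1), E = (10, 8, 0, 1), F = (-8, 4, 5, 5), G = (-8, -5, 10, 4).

Distances: d(A) = 11, d(B) = 16, d(C) = 14, d(D) = 12, d(E) = 6, d(F) = 17, d(G) = 17. Nearest: E = (10, 8, 0, 1) with distance 6.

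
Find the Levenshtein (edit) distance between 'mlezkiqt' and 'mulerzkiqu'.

Let D[i][j] be the edit distance between the first i characters of 'mlezkiqt' and the first j characters of 'mulerzkiqu', with D[i][0] = i, D[0][j] = j, and D[i][j] = D[i-1][j-1] if the characters match, else 1 + min(D[i-1][j], D[i][j-1], D[i-1][j-1]). Filling the table (rows: prefixes of 'mlezkiqt', columns: prefixes of 'mulerzkiqu'):
     ε  m  u  l  e  r  z  k  i  q  u
  ε  0  1  2  3  4  5  6  7  8  9 10
  m  1  0  1  2  3  4  5  6  7  8  9
  l  2  1  1  1  2  3  4  5  6  7  8
  e  3  2  2  2  1  2  3  4  5  6  7
  z  4  3  3  3  2  2  2  3  4  5  6
  k  5  4  4  4  3  3  3  2  3  4  5
  i  6  5  5  5  4  4  4  3  2  3  4
  q  7  6  6  6  5  5  5  4  3  2  3
  t  8  7  7  7  6  6  6  5  4  3  3
The bottom-right entry gives D[8][10] = 3, so no sequence of fewer than 3 edits works. Backtracking through the table gives one optimal edit sequence (3 edits):
  mlezkiqt → mulezkiqt (ins u @2)
  mulezkiqt → mulerzkiqt (ins r @5)
  mulerzkiqt → mulerzkiqu (sub t→u @10)
Edit distance = 3.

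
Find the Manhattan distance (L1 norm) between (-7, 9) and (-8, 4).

Σ|x_i - y_i| = |-7 - (-8)| + |9 - 4| = 1 + 5 = 6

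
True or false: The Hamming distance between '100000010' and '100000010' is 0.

Differing positions: none. Hamming distance = 0, so the claim is true.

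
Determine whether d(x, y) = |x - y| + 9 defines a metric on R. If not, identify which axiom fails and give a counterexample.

No. d fails identity of indiscernibles (specifically d(x,x) = 0): d(7, 7) = |7 - 7| + 9 = 0 + 9 = 9 ≠ 0.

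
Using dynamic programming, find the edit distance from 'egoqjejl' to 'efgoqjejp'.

Let D[i][j] be the edit distance between the first i characters of 'egoqjejl' and the first j characters of 'efgoqjejp', with D[i][0] = i, D[0][j] = j, and D[i][j] = D[i-1][j-1] if the characters match, else 1 + min(D[i-1][j], D[i][j-1], D[i-1][j-1]). Filling the table (rows: prefixes of 'egoqjejl', columns: prefixes of 'efgoqjejp'):
     ε  e  f  g  o  q  j  e  j  p
  ε  0  1  2  3  4  5  6  7  8  9
  e  1  0  1  2  3  4  5  6  7  8
  g  2  1  1  1  2  3  4  5  6  7
  o  3  2  2  2  1  2  3  4  5  6
  q  4  3  3  3  2  1  2  3  4  5
  j  5  4  4  4  3  2  1  2  3  4
  e  6  5  5  5  4  3  2  1  2  3
  j  7  6  6  6  5  4  3  2  1  2
  l  8  7  7  7  6  5  4  3  2  2
The bottom-right entry gives D[8][9] = 2, so no sequence of fewer than 2 edits works. Backtracking through the table gives one optimal edit sequence (2 edits):
  egoqjejl → efgoqjejl (ins f @2)
  efgoqjejl → efgoqjejp (sub l→p @9)
Edit distance = 2.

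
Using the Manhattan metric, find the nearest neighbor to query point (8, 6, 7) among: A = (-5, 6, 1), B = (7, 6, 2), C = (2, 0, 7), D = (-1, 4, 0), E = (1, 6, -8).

Distances: d(A) = 19, d(B) = 6, d(C) = 12, d(D) = 18, d(E) = 22. Nearest: B = (7, 6, 2) with distance 6.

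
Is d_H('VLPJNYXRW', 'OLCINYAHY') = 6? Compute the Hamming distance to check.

Differing positions: 1, 3, 4, 7, 8, 9. Hamming distance = 6, so the claim is true.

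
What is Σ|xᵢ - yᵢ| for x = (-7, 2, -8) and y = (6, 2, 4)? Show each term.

Σ|x_i - y_i| = |-7 - 6| + |2 - 2| + |-8 - 4| = 13 + 0 + 12 = 25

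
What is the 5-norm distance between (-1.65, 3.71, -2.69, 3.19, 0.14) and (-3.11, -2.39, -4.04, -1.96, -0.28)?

(Σ|x_i - y_i|^5)^(1/5) = (|-1.65 - (-3.11)|^5 + |3.71 - (-2.39)|^5 + |-2.69 - (-4.04)|^5 + |3.19 - (-1.96)|^5 + |0.14 - (-0.28)|^5)^(1/5)
= (1.46^5 + 6.1^5 + 1.35^5 + 5.15^5 + 0.42^5)^(1/5) ≈ (6.6338 + 8445.963 + 4.484 + 3622.7315 + 0.0131)^(1/5) = (12079.8254)^(1/5) ≈ 6.5526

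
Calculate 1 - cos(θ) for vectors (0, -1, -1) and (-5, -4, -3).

With u = (0, -1, -1), v = (-5, -4, -3):
u·v = 0·(-5) + (-1)·(-4) + (-1)·(-3) = 0 + 4 + 3 = 7.
|u| = √(0² + (-1)² + (-1)²) = √2, |v| = √((-5)² + (-4)² + (-3)²) = √50, so |u||v| = √(2·50) = √100 = 10.
cos θ = (u·v)/(|u||v|) = 7/10 = 0.7
Cosine distance = 1 - cos θ = 1 - 0.7 = 0.3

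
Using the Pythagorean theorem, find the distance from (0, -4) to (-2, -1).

√(Σ(x_i - y_i)²) = √((0 - (-2))² + (-4 - (-1))²)
= √(2² + (-3)²) = √(4 + 9) = √13 ≈ 3.6056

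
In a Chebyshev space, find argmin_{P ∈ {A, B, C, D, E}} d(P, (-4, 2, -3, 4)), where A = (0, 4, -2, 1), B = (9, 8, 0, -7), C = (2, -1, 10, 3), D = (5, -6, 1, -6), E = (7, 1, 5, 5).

Distances: d(A) = 4, d(B) = 13, d(C) = 13, d(D) = 10, d(E) = 11. Nearest: A = (0, 4, -2, 1) with distance 4.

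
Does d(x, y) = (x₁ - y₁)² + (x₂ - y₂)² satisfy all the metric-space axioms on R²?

No. The squared Euclidean distance fails the triangle inequality. Counterexample: x = (0, 0), y = (4, 5), z = (8, 10). d(x,z) = 8² + 10² = 164, but d(x,y) + d(y,z) = (4² + 5²) + (4² + 5²) = 41 + 41 = 82. Since 164 > 82, the triangle inequality is violated. (Note: √d, the ordinary Euclidean distance, IS a metric.)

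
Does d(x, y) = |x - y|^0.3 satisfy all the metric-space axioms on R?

Yes. With 0 < p = 0.3 ≤ 1, d(x,y) = |x-y|^0.3 is a metric on R. Non-negativity and symmetry are immediate; |x-y|^0.3 = 0 ⟺ |x-y| = 0 ⟺ x = y. For the triangle inequality, the function t ↦ t^0.3 is subadditive on [0,∞) when p ≤ 1, so |x-z|^0.3 ≤ (|x-y| + |y-z|)^0.3 ≤ |x-y|^0.3 + |y-z|^0.3.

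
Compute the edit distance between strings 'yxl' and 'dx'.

Let D[i][j] be the edit distance between the first i characters of 'yxl' and the first j characters of 'dx', with D[i][0] = i, D[0][j] = j, and D[i][j] = D[i-1][j-1] if the characters match, else 1 + min(D[i-1][j], D[i][j-1], D[i-1][j-1]). Filling the table (rows: prefixes of 'yxl', columns: prefixes of 'dx'):
     ε  d  x
  ε  0  1  2
  y  1  1  2
  x  2  2  1
  l  3  3  2
The bottom-right entry gives D[3][2] = 2, so no sequence of fewer than 2 edits works. Backtracking through the table gives one optimal edit sequence (2 edits):
  yxl → dxl (sub y→d @1)
  dxl → dx (del l @3)
Edit distance = 2.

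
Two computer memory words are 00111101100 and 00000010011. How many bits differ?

Differing positions: 3, 4, 5, 6, 7, 8, 9, 10, 11. Hamming distance = 9.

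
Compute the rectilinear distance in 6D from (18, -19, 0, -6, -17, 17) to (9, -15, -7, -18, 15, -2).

Σ|x_i - y_i| = |18 - 9| + |-19 - (-15)| + |0 - (-7)| + |-6 - (-18)| + |-17 - 15| + |17 - (-2)| = 9 + 4 + 7 + 12 + 32 + 19 = 83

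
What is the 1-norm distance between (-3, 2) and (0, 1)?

Σ|x_i - y_i| = |-3 - 0| + |2 - 1| = 3 + 1 = 4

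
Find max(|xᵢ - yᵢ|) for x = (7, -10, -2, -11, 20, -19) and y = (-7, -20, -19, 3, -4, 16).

max(|x_i - y_i|) = max(|7 - (-7)|, |-10 - (-20)|, |-2 - (-19)|, |-11 - 3|, |20 - (-4)|, |-19 - 16|) = max(14, 10, 17, 14, 24, 35) = 35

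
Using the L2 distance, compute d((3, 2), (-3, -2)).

(Σ|x_i - y_i|^2)^(1/2) = (|3 - (-3)|^2 + |2 - (-2)|^2)^(1/2)
= (6^2 + 4^2)^(1/2) = (36 + 16)^(1/2) = (52)^(1/2) ≈ 7.2111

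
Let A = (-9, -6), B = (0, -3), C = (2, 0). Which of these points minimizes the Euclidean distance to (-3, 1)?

Distances: d(A) ≈ 9.2195, d(B) = 5, d(C) ≈ 5.099. Nearest: B = (0, -3) with distance 5.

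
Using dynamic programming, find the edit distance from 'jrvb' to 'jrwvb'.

Let D[i][j] be the edit distance between the first i characters of 'jrvb' and the first j characters of 'jrwvb', with D[i][0] = i, D[0][j] = j, and D[i][j] = D[i-1][j-1] if the characters match, else 1 + min(D[i-1][j], D[i][j-1], D[i-1][j-1]). Filling the table (rows: prefixes of 'jrvb', columns: prefixes of 'jrwvb'):
     ε  j  r  w  v  b
  ε  0  1  2  3  4  5
  j  1  0  1  2  3  4
  r  2  1  0  1  2  3
  v  3  2  1  1  1  2
  b  4  3  2  2  2  1
The bottom-right entry gives D[4][5] = 1, so no sequence of fewer than 1 edit works. Backtracking through the table gives one optimal edit sequence (1 edit):
  jrvb → jrwvb (ins w @3)
Edit distance = 1.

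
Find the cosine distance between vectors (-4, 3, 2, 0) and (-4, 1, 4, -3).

With u = (-4, 3, 2, 0), v = (-4, 1, 4, -3):
u·v = (-4)·(-4) + 3·1 + 2·4 + 0·(-3) = 16 + 3 + 8 + 0 = 27.
|u| = √((-4)² + 3² + 2² + 0²) = √29, |v| = √((-4)² + 1² + 4² + (-3)²) = √42, so |u||v| = √(29·42) = √1218.
cos θ = (u·v)/(|u||v|) = 27/√1218 ≈ 0.7736
Cosine distance = 1 - cos θ ≈ 1 - 0.7736 = 0.2264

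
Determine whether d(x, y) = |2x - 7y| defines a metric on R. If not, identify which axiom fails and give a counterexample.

No. d fails symmetry: d(4, 7) = |2·4 - 7·7| = |-41| = 41, but d(7, 4) = |2·7 - 7·4| = |-14| = 14. Since 41 ≠ 14, d(x,y) ≠ d(y,x) in general.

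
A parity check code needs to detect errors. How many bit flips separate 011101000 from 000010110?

Differing positions: 2, 3, 4, 5, 6, 7, 8. Hamming distance = 7.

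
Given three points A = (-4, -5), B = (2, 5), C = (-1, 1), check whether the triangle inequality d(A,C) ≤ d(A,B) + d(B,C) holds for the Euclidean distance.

d(A,B) = √(6² + 10²) = √136 ≈ 11.6619, d(B,C) = √(3² + 4²) = √25 = 5, d(A,C) = √(3² + 6²) = √45 ≈ 6.7082.
d(A,C) ≈ 6.7082 ≤ 11.6619 + 5 = 16.6619. Triangle inequality is satisfied.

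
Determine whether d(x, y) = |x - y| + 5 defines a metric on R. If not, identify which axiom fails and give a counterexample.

No. d fails identity of indiscernibles (specifically d(x,x) = 0): d(3, 3) = |3 - 3| + 5 = 0 + 5 = 5 ≠ 0.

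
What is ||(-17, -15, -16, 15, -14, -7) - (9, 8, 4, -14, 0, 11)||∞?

max(|x_i - y_i|) = max(|-17 - 9|, |-15 - 8|, |-16 - 4|, |15 - (-14)|, |-14 - 0|, |-7 - 11|) = max(26, 23, 20, 29, 14, 18) = 29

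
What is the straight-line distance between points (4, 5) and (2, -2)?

√(Σ(x_i - y_i)²) = √((4 - 2)² + (5 - (-2))²)
= √(2² + 7²) = √(4 + 49) = √53 ≈ 7.2801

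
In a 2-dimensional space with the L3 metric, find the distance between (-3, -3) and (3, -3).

(Σ|x_i - y_i|^3)^(1/3) = (|-3 - 3|^3 + |-3 - (-3)|^3)^(1/3)
= (6^3 + 0^3)^(1/3) = (216 + 0)^(1/3) = (216)^(1/3) = 6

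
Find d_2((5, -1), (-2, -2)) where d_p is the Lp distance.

(Σ|x_i - y_i|^2)^(1/2) = (|5 - (-2)|^2 + |-1 - (-2)|^2)^(1/2)
= (7^2 + 1^2)^(1/2) = (49 + 1)^(1/2) = (50)^(1/2) ≈ 7.0711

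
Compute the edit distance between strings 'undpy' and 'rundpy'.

Let D[i][j] be the edit distance between the first i characters of 'undpy' and the first j characters of 'rundpy', with D[i][0] = i, D[0][j] = j, and D[i][j] = D[i-1][j-1] if the characters match, else 1 + min(D[i-1][j], D[i][j-1], D[i-1][j-1]). Filling the table (rows: prefixes of 'undpy', columns: prefixes of 'rundpy'):
     ε  r  u  n  d  p  y
  ε  0  1  2  3  4  5  6
  u  1  1  1  2  3  4  5
  n  2  2  2  1  2  3  4
  d  3  3  3  2  1  2  3
  p  4  4  4  3  2  1  2
  y  5  5  5  4  3  2  1
The bottom-right entry gives D[5][6] = 1, so no sequence of fewer than 1 edit works. Backtracking through the table gives one optimal edit sequence (1 edit):
  undpy → rundpy (ins r @1)
Edit distance = 1.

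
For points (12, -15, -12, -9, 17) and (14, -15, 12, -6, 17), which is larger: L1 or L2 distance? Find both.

L1 = |12 - 14| + |-15 - (-15)| + |-12 - 12| + |-9 - (-6)| + |17 - 17| = 2 + 0 + 24 + 3 + 0 = 29
L2 = √(2² + 0² + 24² + 3² + 0²) = √589 ≈ 24.2693
L1 ≥ L2 always (equality iff movement is along one axis); L1 > L2 here.
Ratio L1/L2 = 29/√589 ≈ 1.1949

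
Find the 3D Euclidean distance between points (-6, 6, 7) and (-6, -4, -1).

√(Σ(x_i - y_i)²) = √((-6 - (-6))² + (6 - (-4))² + (7 - (-1))²)
= √(0² + 10² + 8²) = √(0 + 100 + 64) = √164 ≈ 12.8062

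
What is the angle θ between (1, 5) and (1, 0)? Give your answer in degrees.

With u = (1, 5), v = (1, 0):
u·v = 1·1 + 5·0 = 1 + 0 = 1.
|u| = √(1² + 5²) = √26, |v| = √(1² + 0²) = √1, so |u||v| = √(26·1) = √26.
cos θ = (u·v)/(|u||v|) = 1/√26 ≈ 0.196116
θ = arccos(0.196116) ≈ 78.69°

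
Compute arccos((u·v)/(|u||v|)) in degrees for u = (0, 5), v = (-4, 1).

With u = (0, 5), v = (-4, 1):
u·v = 0·(-4) + 5·1 = 0 + 5 = 5.
|u| = √(0² + 5²) = √25, |v| = √((-4)² + 1²) = √17, so |u||v| = √(25·17) = √425.
cos θ = (u·v)/(|u||v|) = 5/√425 ≈ 0.242536
θ = arccos(0.242536) ≈ 75.96°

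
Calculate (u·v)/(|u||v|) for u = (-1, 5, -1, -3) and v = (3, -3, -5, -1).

With u = (-1, 5, -1, -3), v = (3, -3, -5, -1):
u·v = (-1)·3 + 5·(-3) + (-1)·(-5) + (-3)·(-1) = (-3) + (-15) + 5 + 3 = -10.
|u| = √((-1)² + 5² + (-1)² + (-3)²) = √36, |v| = √(3² + (-3)² + (-5)² + (-1)²) = √44, so |u||v| = √(36·44) = √1584.
cos θ = (u·v)/(|u||v|) = -10/√1584 ≈ -0.2513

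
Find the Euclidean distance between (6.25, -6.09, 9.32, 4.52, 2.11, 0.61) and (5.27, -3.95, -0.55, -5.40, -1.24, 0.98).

√(Σ(x_i - y_i)²) = √((6.25 - 5.27)² + (-6.09 - (-3.95))² + (9.32 - (-0.55))² + (4.52 - (-5.4))² + (2.11 - (-1.24))² + (0.61 - 0.98)²)
= √(0.98² + (-2.14)² + 9.87² + 9.92² + 3.35² + (-0.37)²) = √(0.9604 + 4.5796 + 97.4169 + 98.4064 + 11.2225 + 0.1369) = √212.7227 ≈ 14.585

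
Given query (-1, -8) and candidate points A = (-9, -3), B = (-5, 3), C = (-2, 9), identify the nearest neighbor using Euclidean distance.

Distances: d(A) ≈ 9.434, d(B) ≈ 11.7047, d(C) ≈ 17.0294. Nearest: A = (-9, -3) with distance 9.434.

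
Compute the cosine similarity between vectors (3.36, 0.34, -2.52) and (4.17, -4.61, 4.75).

With u = (3.36, 0.34, -2.52), v = (4.17, -4.61, 4.75):
u·v = 3.36·4.17 + 0.34·(-4.61) + (-2.52)·4.75 = 14.0112 + (-1.5674) + (-11.97) = 0.4738.
|u| = √(3.36² + 0.34² + (-2.52)²) = √(11.2896 + 0.1156 + 6.3504) = √17.7556, |v| = √(4.17² + (-4.61)² + 4.75²) = √(17.3889 + 21.2521 + 22.5625) = √61.2035.
cos θ = (u·v)/(|u||v|) = 0.4738/(√17.7556·√61.2035) ≈ 0.0144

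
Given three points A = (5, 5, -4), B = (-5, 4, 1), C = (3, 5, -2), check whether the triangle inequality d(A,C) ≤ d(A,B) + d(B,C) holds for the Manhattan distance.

d(A,B) = 10 + 1 + 5 = 16, d(B,C) = 8 + 1 + 3 = 12, d(A,C) = 2 + 0 + 2 = 4.
d(A,C) = 4 ≤ 16 + 12 = 28. Triangle inequality is satisfied.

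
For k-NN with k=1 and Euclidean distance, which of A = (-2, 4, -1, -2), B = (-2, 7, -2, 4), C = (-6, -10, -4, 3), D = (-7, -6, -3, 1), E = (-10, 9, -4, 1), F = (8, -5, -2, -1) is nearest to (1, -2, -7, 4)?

Distances: d(A) ≈ 10.8167, d(B) ≈ 10.7238, d(C) ≈ 11.0905, d(D) ≈ 10.247, d(E) ≈ 16.1245, d(F) ≈ 10.3923. Nearest: D = (-7, -6, -3, 1) with distance 10.247.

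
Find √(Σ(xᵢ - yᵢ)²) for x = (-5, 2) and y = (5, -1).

√(Σ(x_i - y_i)²) = √((-5 - 5)² + (2 - (-1))²)
= √((-10)² + 3²) = √(100 + 9) = √109 ≈ 10.4403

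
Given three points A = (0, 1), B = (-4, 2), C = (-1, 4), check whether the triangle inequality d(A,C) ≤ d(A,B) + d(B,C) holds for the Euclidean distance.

d(A,B) = √(4² + 1²) = √17 ≈ 4.1231, d(B,C) = √(3² + 2²) = √13 ≈ 3.6056, d(A,C) = √(1² + 3²) = √10 ≈ 3.1623.
d(A,C) ≈ 3.1623 ≤ 4.1231 + 3.6056 = 7.7287. Triangle inequality is satisfied.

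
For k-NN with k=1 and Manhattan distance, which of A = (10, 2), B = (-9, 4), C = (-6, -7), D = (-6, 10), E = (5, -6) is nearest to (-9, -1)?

Distances: d(A) = 22, d(B) = 5, d(C) = 9, d(D) = 14, d(E) = 19. Nearest: B = (-9, 4) with distance 5.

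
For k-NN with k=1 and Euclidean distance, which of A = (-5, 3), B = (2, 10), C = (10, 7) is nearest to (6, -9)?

Distances: d(A) ≈ 16.2788, d(B) ≈ 19.4165, d(C) ≈ 16.4924. Nearest: A = (-5, 3) with distance 16.2788.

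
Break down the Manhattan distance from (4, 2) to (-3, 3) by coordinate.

Σ|x_i - y_i| = |4 - (-3)| + |2 - 3| = 7 + 1 = 8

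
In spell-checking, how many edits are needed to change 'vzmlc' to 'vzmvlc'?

Let D[i][j] be the edit distance between the first i characters of 'vzmlc' and the first j characters of 'vzmvlc', with D[i][0] = i, D[0][j] = j, and D[i][j] = D[i-1][j-1] if the characters match, else 1 + min(D[i-1][j], D[i][j-1], D[i-1][j-1]). Filling the table (rows: prefixes of 'vzmlc', columns: prefixes of 'vzmvlc'):
     ε  v  z  m  v  l  c
  ε  0  1  2  3  4  5  6
  v  1  0  1  2  3  4  5
  z  2  1  0  1  2  3  4
  m  3  2  1  0  1  2  3
  l  4  3  2  1  1  1  2
  c  5  4  3  2  2  2  1
The bottom-right entry gives D[5][6] = 1, so no sequence of fewer than 1 edit works. Backtracking through the table gives one optimal edit sequence (1 edit):
  vzmlc → vzmvlc (ins v @4)
Edit distance = 1.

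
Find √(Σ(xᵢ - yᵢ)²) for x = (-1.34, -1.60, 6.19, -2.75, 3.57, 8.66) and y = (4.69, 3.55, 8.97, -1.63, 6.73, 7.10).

√(Σ(x_i - y_i)²) = √((-1.34 - 4.69)² + (-1.6 - 3.55)² + (6.19 - 8.97)² + (-2.75 - (-1.63))² + (3.57 - 6.73)² + (8.66 - 7.1)²)
= √((-6.03)² + (-5.15)² + (-2.78)² + (-1.12)² + (-3.16)² + 1.56²) = √(36.3609 + 26.5225 + 7.7284 + 1.2544 + 9.9856 + 2.4336) = √84.2854 ≈ 9.1807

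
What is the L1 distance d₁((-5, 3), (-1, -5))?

Σ|x_i - y_i| = |-5 - (-1)| + |3 - (-5)| = 4 + 8 = 12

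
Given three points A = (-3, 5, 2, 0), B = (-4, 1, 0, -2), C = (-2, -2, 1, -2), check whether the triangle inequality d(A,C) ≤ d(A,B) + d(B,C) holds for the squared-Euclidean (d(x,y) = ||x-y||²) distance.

d(A,B) = 1² + 4² + 2² + 2² = 25, d(B,C) = 2² + 3² + 1² + 0² = 14, d(A,C) = 1² + 7² + 1² + 2² = 55.
d(A,C) = 55 > 25 + 14 = 39. Triangle inequality is VIOLATED. (Squared-Euclidean is not a metric — this is a counterexample.)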